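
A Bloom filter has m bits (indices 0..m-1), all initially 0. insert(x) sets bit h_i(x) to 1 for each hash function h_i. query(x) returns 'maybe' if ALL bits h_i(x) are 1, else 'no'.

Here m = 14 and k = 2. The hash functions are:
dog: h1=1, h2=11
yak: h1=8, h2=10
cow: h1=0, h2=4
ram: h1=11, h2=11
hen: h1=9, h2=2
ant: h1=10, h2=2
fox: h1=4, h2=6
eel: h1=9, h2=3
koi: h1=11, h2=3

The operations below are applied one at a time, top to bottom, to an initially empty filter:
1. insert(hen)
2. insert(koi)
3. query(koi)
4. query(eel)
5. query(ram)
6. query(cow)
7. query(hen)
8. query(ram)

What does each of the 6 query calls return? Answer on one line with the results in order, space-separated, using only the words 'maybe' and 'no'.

Answer: maybe maybe maybe no maybe maybe

Derivation:
Start: bits=00000000000000
Op 1: insert hen -> sets bits 2 9 -> bits=00100000010000
Op 2: insert koi -> sets bits 3 11 -> bits=00110000010100
Op 3: query koi -> checks bit3=1, bit11=1 (all 1) -> maybe
Op 4: query eel -> checks bit3=1, bit9=1 (all 1) -> maybe
Op 5: query ram -> checks bit11=1 (all 1) -> maybe
Op 6: query cow -> checks bit0=0, bit4=0 (has a 0) -> no
Op 7: query hen -> checks bit2=1, bit9=1 (all 1) -> maybe
Op 8: query ram -> checks bit11=1 (all 1) -> maybe
Query results in order: maybe maybe maybe no maybe maybe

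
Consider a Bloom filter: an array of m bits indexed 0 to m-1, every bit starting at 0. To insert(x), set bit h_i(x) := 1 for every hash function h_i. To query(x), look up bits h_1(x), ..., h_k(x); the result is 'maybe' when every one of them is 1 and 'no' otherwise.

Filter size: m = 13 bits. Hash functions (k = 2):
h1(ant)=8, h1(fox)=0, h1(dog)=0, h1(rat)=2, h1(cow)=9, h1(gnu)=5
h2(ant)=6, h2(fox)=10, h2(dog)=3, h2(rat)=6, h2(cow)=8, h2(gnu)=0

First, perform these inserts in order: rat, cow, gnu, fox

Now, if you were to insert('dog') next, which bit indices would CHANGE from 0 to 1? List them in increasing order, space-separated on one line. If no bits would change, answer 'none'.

Answer: 3

Derivation:
Start: bits=0000000000000
After insert 'rat': sets bits 2 6 -> bits=0010001000000
After insert 'cow': sets bits 8 9 -> bits=0010001011000
After insert 'gnu': sets bits 0 5 -> bits=1010011011000
After insert 'fox': sets bits 0 10 -> bits=1010011011100
insert 'dog' would touch bits 0 3; currently bit0=1, bit3=0
Bits that are 0 among those (would change 0->1): 3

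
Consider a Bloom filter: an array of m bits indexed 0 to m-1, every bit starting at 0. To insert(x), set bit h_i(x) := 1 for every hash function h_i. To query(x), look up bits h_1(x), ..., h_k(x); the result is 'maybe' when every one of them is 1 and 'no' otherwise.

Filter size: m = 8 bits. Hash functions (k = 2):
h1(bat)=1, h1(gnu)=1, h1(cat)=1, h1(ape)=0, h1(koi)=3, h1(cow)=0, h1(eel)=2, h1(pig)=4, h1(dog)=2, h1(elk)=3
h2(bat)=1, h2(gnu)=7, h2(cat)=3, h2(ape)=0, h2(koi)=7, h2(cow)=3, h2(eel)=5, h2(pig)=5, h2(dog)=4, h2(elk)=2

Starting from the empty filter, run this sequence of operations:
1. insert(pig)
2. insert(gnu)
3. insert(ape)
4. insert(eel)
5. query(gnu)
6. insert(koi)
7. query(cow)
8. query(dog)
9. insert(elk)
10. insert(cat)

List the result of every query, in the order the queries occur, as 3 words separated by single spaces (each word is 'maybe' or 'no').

Answer: maybe maybe maybe

Derivation:
Start: bits=00000000
Op 1: insert pig -> sets bits 4 5 -> bits=00001100
Op 2: insert gnu -> sets bits 1 7 -> bits=01001101
Op 3: insert ape -> sets bits 0 -> bits=11001101
Op 4: insert eel -> sets bits 2 5 -> bits=11101101
Op 5: query gnu -> checks bit1=1, bit7=1 (all 1) -> maybe
Op 6: insert koi -> sets bits 3 7 -> bits=11111101
Op 7: query cow -> checks bit0=1, bit3=1 (all 1) -> maybe
Op 8: query dog -> checks bit2=1, bit4=1 (all 1) -> maybe
Op 9: insert elk -> sets bits 2 3 -> bits=11111101
Op 10: insert cat -> sets bits 1 3 -> bits=11111101
Query results in order: maybe maybe maybe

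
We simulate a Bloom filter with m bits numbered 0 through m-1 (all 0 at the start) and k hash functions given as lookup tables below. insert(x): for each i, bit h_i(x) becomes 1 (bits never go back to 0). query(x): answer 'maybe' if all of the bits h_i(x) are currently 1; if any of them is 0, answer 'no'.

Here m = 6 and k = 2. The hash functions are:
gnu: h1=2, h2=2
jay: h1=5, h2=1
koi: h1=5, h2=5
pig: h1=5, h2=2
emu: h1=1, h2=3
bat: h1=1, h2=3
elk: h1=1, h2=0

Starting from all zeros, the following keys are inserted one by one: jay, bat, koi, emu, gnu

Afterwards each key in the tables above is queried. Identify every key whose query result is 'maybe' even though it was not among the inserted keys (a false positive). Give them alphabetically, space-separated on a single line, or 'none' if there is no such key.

Start: bits=000000
After insert 'jay': sets bits 1 5 -> bits=010001
After insert 'bat': sets bits 1 3 -> bits=010101
After insert 'koi': sets bits 5 -> bits=010101
After insert 'emu': sets bits 1 3 -> bits=010101
After insert 'gnu': sets bits 2 -> bits=011101
Not inserted: elk pig — query each against bits=011101:
query elk: checks bit0=0, bit1=1 (has a 0) -> no => not a false positive
query pig: checks bit2=1, bit5=1 (all 1) -> maybe => FALSE POSITIVE
False positives (alphabetical): pig

Answer: pig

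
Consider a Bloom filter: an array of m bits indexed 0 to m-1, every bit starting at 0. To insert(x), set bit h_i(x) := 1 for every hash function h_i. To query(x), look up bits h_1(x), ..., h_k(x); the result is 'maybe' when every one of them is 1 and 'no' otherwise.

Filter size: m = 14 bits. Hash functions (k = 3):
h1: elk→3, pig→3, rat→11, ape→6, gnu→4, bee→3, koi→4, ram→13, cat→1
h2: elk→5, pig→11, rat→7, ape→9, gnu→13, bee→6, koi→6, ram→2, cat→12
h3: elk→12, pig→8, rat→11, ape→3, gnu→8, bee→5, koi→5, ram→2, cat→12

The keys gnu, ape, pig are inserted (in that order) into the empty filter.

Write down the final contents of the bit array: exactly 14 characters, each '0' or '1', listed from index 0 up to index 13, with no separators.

Start: bits=00000000000000
After insert 'gnu': sets bits 4 8 13 -> bits=00001000100001
After insert 'ape': sets bits 3 6 9 -> bits=00011010110001
After insert 'pig': sets bits 3 8 11 -> bits=00011010110101

Answer: 00011010110101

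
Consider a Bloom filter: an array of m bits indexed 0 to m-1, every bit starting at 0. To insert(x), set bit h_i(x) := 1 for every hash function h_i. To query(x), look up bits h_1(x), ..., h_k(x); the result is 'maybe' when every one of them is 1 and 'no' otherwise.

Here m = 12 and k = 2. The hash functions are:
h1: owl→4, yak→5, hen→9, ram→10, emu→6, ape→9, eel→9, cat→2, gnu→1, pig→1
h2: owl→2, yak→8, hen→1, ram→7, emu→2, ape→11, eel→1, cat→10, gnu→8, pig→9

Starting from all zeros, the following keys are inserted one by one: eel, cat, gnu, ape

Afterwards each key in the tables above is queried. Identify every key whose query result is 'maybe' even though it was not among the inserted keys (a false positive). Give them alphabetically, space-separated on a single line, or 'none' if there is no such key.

Answer: hen pig

Derivation:
Start: bits=000000000000
After insert 'eel': sets bits 1 9 -> bits=010000000100
After insert 'cat': sets bits 2 10 -> bits=011000000110
After insert 'gnu': sets bits 1 8 -> bits=011000001110
After insert 'ape': sets bits 9 11 -> bits=011000001111
Not inserted: emu hen owl pig ram yak — query each against bits=011000001111:
query emu: checks bit2=1, bit6=0 (has a 0) -> no => not a false positive
query hen: checks bit1=1, bit9=1 (all 1) -> maybe => FALSE POSITIVE
query owl: checks bit2=1, bit4=0 (has a 0) -> no => not a false positive
query pig: checks bit1=1, bit9=1 (all 1) -> maybe => FALSE POSITIVE
query ram: checks bit7=0, bit10=1 (has a 0) -> no => not a false positive
query yak: checks bit5=0, bit8=1 (has a 0) -> no => not a false positive
False positives (alphabetical): hen pig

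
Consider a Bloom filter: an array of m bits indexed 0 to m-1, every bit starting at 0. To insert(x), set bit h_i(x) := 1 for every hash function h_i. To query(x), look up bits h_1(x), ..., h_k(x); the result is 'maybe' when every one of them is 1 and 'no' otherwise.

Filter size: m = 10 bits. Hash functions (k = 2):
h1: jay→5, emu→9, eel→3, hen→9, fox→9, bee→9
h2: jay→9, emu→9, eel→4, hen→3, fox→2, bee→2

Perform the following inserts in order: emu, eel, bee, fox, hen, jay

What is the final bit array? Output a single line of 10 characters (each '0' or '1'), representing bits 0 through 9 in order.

Start: bits=0000000000
After insert 'emu': sets bits 9 -> bits=0000000001
After insert 'eel': sets bits 3 4 -> bits=0001100001
After insert 'bee': sets bits 2 9 -> bits=0011100001
After insert 'fox': sets bits 2 9 -> bits=0011100001
After insert 'hen': sets bits 3 9 -> bits=0011100001
After insert 'jay': sets bits 5 9 -> bits=0011110001

Answer: 0011110001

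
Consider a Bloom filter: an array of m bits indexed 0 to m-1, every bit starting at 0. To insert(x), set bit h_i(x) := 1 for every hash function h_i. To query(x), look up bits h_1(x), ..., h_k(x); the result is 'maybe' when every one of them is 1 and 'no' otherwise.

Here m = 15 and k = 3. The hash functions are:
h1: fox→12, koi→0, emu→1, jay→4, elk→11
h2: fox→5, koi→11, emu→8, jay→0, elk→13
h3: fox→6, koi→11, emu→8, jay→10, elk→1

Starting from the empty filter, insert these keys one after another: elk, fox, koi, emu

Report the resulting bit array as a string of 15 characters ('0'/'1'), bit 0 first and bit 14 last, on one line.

Start: bits=000000000000000
After insert 'elk': sets bits 1 11 13 -> bits=010000000001010
After insert 'fox': sets bits 5 6 12 -> bits=010001100001110
After insert 'koi': sets bits 0 11 -> bits=110001100001110
After insert 'emu': sets bits 1 8 -> bits=110001101001110

Answer: 110001101001110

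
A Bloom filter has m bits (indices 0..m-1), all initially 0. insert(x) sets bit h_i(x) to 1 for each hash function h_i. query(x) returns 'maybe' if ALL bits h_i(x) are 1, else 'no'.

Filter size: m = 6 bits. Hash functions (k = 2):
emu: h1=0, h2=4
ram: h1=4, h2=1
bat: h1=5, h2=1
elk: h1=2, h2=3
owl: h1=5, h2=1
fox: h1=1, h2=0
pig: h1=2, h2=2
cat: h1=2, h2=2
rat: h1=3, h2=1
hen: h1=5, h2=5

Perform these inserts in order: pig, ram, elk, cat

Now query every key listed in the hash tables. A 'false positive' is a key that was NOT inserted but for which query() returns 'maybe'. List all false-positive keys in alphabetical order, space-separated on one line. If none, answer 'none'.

Answer: rat

Derivation:
Start: bits=000000
After insert 'pig': sets bits 2 -> bits=001000
After insert 'ram': sets bits 1 4 -> bits=011010
After insert 'elk': sets bits 2 3 -> bits=011110
After insert 'cat': sets bits 2 -> bits=011110
Not inserted: bat emu fox hen owl rat — query each against bits=011110:
query bat: checks bit1=1, bit5=0 (has a 0) -> no => not a false positive
query emu: checks bit0=0, bit4=1 (has a 0) -> no => not a false positive
query fox: checks bit0=0, bit1=1 (has a 0) -> no => not a false positive
query hen: checks bit5=0 (has a 0) -> no => not a false positive
query owl: checks bit1=1, bit5=0 (has a 0) -> no => not a false positive
query rat: checks bit1=1, bit3=1 (all 1) -> maybe => FALSE POSITIVE
False positives (alphabetical): rat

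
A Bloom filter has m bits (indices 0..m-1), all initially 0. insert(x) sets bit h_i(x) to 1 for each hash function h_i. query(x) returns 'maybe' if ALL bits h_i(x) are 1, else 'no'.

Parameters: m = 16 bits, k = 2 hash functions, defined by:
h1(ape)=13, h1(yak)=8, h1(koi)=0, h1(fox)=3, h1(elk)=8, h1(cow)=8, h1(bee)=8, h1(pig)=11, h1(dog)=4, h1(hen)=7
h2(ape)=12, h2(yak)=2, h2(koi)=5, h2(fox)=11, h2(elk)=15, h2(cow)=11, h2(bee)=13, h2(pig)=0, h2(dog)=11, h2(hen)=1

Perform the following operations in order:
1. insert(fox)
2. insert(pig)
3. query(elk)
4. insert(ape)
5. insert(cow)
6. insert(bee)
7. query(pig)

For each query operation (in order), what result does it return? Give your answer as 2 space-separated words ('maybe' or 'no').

Answer: no maybe

Derivation:
Start: bits=0000000000000000
Op 1: insert fox -> sets bits 3 11 -> bits=0001000000010000
Op 2: insert pig -> sets bits 0 11 -> bits=1001000000010000
Op 3: query elk -> checks bit8=0, bit15=0 (has a 0) -> no
Op 4: insert ape -> sets bits 12 13 -> bits=1001000000011100
Op 5: insert cow -> sets bits 8 11 -> bits=1001000010011100
Op 6: insert bee -> sets bits 8 13 -> bits=1001000010011100
Op 7: query pig -> checks bit0=1, bit11=1 (all 1) -> maybe
Query results in order: no maybe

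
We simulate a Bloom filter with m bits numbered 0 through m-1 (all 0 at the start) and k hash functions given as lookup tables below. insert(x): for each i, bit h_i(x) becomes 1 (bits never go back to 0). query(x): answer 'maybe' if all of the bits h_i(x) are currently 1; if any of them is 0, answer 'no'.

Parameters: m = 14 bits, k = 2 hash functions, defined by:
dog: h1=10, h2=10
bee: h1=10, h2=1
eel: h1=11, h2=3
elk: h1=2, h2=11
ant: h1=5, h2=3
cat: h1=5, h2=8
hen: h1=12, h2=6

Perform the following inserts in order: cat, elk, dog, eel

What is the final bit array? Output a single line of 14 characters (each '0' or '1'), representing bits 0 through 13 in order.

Answer: 00110100101100

Derivation:
Start: bits=00000000000000
After insert 'cat': sets bits 5 8 -> bits=00000100100000
After insert 'elk': sets bits 2 11 -> bits=00100100100100
After insert 'dog': sets bits 10 -> bits=00100100101100
After insert 'eel': sets bits 3 11 -> bits=00110100101100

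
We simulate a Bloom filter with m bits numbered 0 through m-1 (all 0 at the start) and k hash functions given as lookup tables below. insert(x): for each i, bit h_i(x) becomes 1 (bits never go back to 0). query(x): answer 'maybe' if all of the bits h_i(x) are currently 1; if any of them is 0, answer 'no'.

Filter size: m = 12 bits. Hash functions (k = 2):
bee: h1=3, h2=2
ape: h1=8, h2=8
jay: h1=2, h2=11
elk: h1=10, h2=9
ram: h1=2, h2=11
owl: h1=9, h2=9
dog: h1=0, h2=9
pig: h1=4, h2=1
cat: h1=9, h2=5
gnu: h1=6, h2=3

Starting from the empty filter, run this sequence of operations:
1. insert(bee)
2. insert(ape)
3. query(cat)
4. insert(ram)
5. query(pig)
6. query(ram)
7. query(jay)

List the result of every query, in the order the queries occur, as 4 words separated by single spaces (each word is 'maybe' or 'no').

Start: bits=000000000000
Op 1: insert bee -> sets bits 2 3 -> bits=001100000000
Op 2: insert ape -> sets bits 8 -> bits=001100001000
Op 3: query cat -> checks bit5=0, bit9=0 (has a 0) -> no
Op 4: insert ram -> sets bits 2 11 -> bits=001100001001
Op 5: query pig -> checks bit1=0, bit4=0 (has a 0) -> no
Op 6: query ram -> checks bit2=1, bit11=1 (all 1) -> maybe
Op 7: query jay -> checks bit2=1, bit11=1 (all 1) -> maybe
Query results in order: no no maybe maybe

Answer: no no maybe maybe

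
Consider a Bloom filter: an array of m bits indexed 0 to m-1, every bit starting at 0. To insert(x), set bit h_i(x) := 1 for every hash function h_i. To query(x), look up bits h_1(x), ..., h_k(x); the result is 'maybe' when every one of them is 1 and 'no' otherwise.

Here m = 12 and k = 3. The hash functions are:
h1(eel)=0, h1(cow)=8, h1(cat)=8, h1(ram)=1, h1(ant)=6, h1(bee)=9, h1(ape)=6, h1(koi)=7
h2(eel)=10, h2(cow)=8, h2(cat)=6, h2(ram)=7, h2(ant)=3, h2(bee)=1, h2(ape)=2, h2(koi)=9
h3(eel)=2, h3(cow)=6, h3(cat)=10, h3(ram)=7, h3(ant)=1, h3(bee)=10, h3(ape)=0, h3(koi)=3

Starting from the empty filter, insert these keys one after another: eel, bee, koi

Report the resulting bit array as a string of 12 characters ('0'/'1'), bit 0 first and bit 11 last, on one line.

Start: bits=000000000000
After insert 'eel': sets bits 0 2 10 -> bits=101000000010
After insert 'bee': sets bits 1 9 10 -> bits=111000000110
After insert 'koi': sets bits 3 7 9 -> bits=111100010110

Answer: 111100010110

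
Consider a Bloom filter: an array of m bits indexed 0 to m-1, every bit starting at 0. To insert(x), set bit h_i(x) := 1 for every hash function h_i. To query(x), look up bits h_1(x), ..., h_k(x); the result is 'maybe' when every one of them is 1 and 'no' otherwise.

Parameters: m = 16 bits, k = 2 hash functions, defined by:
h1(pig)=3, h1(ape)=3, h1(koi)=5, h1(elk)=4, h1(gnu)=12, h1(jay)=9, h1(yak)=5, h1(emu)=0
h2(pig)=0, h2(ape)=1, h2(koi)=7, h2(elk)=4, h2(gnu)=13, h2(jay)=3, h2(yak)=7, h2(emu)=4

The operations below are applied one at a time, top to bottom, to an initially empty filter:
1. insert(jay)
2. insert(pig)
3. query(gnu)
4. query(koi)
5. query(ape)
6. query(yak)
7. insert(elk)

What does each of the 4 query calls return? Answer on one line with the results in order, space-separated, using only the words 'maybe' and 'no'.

Answer: no no no no

Derivation:
Start: bits=0000000000000000
Op 1: insert jay -> sets bits 3 9 -> bits=0001000001000000
Op 2: insert pig -> sets bits 0 3 -> bits=1001000001000000
Op 3: query gnu -> checks bit12=0, bit13=0 (has a 0) -> no
Op 4: query koi -> checks bit5=0, bit7=0 (has a 0) -> no
Op 5: query ape -> checks bit1=0, bit3=1 (has a 0) -> no
Op 6: query yak -> checks bit5=0, bit7=0 (has a 0) -> no
Op 7: insert elk -> sets bits 4 -> bits=1001100001000000
Query results in order: no no no no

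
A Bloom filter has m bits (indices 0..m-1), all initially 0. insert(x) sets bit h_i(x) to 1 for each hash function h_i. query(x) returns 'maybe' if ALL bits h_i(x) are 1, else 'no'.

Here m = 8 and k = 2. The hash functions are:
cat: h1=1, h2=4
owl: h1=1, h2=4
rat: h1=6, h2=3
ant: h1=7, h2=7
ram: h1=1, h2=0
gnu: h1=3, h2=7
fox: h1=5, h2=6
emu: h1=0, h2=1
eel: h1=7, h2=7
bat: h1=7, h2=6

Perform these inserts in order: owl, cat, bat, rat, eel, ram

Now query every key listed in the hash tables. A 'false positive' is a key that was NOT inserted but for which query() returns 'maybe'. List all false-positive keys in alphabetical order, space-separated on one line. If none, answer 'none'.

Start: bits=00000000
After insert 'owl': sets bits 1 4 -> bits=01001000
After insert 'cat': sets bits 1 4 -> bits=01001000
After insert 'bat': sets bits 6 7 -> bits=01001011
After insert 'rat': sets bits 3 6 -> bits=01011011
After insert 'eel': sets bits 7 -> bits=01011011
After insert 'ram': sets bits 0 1 -> bits=11011011
Not inserted: ant emu fox gnu — query each against bits=11011011:
query ant: checks bit7=1 (all 1) -> maybe => FALSE POSITIVE
query emu: checks bit0=1, bit1=1 (all 1) -> maybe => FALSE POSITIVE
query fox: checks bit5=0, bit6=1 (has a 0) -> no => not a false positive
query gnu: checks bit3=1, bit7=1 (all 1) -> maybe => FALSE POSITIVE
False positives (alphabetical): ant emu gnu

Answer: ant emu gnu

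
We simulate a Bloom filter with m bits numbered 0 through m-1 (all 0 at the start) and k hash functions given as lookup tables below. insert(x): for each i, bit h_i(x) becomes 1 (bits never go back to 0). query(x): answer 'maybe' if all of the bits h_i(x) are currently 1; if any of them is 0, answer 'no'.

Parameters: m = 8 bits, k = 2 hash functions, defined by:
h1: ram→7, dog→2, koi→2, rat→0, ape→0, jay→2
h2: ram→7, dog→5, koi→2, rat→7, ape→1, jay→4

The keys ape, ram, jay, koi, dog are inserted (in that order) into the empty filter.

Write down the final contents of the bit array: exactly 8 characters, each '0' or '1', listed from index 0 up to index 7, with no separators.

Start: bits=00000000
After insert 'ape': sets bits 0 1 -> bits=11000000
After insert 'ram': sets bits 7 -> bits=11000001
After insert 'jay': sets bits 2 4 -> bits=11101001
After insert 'koi': sets bits 2 -> bits=11101001
After insert 'dog': sets bits 2 5 -> bits=11101101

Answer: 11101101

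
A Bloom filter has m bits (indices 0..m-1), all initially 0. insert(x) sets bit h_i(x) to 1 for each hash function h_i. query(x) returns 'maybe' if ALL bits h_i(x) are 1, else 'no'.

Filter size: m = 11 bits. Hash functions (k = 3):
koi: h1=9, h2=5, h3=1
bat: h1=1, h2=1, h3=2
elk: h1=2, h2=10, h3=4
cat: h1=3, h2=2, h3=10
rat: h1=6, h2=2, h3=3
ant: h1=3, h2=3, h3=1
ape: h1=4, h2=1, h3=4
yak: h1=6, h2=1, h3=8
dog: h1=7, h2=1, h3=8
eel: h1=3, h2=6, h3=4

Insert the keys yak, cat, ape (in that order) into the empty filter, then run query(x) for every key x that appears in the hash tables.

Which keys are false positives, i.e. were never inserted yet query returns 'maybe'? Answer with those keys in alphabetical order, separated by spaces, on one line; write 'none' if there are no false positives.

Answer: ant bat eel elk rat

Derivation:
Start: bits=00000000000
After insert 'yak': sets bits 1 6 8 -> bits=01000010100
After insert 'cat': sets bits 2 3 10 -> bits=01110010101
After insert 'ape': sets bits 1 4 -> bits=01111010101
Not inserted: ant bat dog eel elk koi rat — query each against bits=01111010101:
query ant: checks bit1=1, bit3=1 (all 1) -> maybe => FALSE POSITIVE
query bat: checks bit1=1, bit2=1 (all 1) -> maybe => FALSE POSITIVE
query dog: checks bit1=1, bit7=0, bit8=1 (has a 0) -> no => not a false positive
query eel: checks bit3=1, bit4=1, bit6=1 (all 1) -> maybe => FALSE POSITIVE
query elk: checks bit2=1, bit4=1, bit10=1 (all 1) -> maybe => FALSE POSITIVE
query koi: checks bit1=1, bit5=0, bit9=0 (has a 0) -> no => not a false positive
query rat: checks bit2=1, bit3=1, bit6=1 (all 1) -> maybe => FALSE POSITIVE
False positives (alphabetical): ant bat eel elk rat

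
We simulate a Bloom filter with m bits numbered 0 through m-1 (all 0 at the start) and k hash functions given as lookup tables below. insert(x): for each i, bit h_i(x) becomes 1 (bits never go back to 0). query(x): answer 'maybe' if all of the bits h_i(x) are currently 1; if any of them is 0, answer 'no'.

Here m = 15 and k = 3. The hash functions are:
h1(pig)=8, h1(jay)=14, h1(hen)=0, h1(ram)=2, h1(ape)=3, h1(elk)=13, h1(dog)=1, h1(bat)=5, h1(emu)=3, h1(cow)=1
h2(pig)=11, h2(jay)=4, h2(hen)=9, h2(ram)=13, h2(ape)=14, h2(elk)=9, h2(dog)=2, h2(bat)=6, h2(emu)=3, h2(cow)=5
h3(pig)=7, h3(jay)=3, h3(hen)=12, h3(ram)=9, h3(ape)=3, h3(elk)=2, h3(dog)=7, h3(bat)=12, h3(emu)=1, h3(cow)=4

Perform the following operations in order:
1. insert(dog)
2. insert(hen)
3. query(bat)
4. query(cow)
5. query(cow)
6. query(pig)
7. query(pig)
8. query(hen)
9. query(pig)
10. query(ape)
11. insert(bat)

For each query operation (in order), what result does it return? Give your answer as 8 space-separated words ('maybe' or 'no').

Start: bits=000000000000000
Op 1: insert dog -> sets bits 1 2 7 -> bits=011000010000000
Op 2: insert hen -> sets bits 0 9 12 -> bits=111000010100100
Op 3: query bat -> checks bit5=0, bit6=0, bit12=1 (has a 0) -> no
Op 4: query cow -> checks bit1=1, bit4=0, bit5=0 (has a 0) -> no
Op 5: query cow -> checks bit1=1, bit4=0, bit5=0 (has a 0) -> no
Op 6: query pig -> checks bit7=1, bit8=0, bit11=0 (has a 0) -> no
Op 7: query pig -> checks bit7=1, bit8=0, bit11=0 (has a 0) -> no
Op 8: query hen -> checks bit0=1, bit9=1, bit12=1 (all 1) -> maybe
Op 9: query pig -> checks bit7=1, bit8=0, bit11=0 (has a 0) -> no
Op 10: query ape -> checks bit3=0, bit14=0 (has a 0) -> no
Op 11: insert bat -> sets bits 5 6 12 -> bits=111001110100100
Query results in order: no no no no no maybe no no

Answer: no no no no no maybe no no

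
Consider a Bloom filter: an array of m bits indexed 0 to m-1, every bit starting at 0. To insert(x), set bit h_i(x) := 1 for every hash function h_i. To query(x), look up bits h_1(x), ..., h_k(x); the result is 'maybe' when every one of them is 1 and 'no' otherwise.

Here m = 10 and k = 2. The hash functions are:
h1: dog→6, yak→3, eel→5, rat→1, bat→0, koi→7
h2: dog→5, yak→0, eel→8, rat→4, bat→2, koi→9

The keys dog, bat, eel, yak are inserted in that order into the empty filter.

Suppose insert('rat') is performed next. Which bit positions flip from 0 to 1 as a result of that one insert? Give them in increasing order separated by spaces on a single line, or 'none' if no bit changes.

Start: bits=0000000000
After insert 'dog': sets bits 5 6 -> bits=0000011000
After insert 'bat': sets bits 0 2 -> bits=1010011000
After insert 'eel': sets bits 5 8 -> bits=1010011010
After insert 'yak': sets bits 0 3 -> bits=1011011010
insert 'rat' would touch bits 1 4; currently bit1=0, bit4=0
Bits that are 0 among those (would change 0->1): 1 4

Answer: 1 4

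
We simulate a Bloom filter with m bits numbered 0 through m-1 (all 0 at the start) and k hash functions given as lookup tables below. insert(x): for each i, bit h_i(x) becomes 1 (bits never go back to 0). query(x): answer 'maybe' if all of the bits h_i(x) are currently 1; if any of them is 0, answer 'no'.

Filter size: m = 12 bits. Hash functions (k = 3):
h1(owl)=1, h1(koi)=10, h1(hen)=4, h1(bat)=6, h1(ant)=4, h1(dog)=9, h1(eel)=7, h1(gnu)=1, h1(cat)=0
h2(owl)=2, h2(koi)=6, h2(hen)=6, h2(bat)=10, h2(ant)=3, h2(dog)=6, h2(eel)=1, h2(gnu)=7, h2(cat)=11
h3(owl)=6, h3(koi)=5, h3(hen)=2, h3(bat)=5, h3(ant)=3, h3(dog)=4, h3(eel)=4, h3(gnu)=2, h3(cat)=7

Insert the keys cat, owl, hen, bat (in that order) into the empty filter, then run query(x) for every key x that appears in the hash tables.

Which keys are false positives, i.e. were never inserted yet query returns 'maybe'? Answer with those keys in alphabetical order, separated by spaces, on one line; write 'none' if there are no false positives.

Start: bits=000000000000
After insert 'cat': sets bits 0 7 11 -> bits=100000010001
After insert 'owl': sets bits 1 2 6 -> bits=111000110001
After insert 'hen': sets bits 2 4 6 -> bits=111010110001
After insert 'bat': sets bits 5 6 10 -> bits=111011110011
Not inserted: ant dog eel gnu koi — query each against bits=111011110011:
query ant: checks bit3=0, bit4=1 (has a 0) -> no => not a false positive
query dog: checks bit4=1, bit6=1, bit9=0 (has a 0) -> no => not a false positive
query eel: checks bit1=1, bit4=1, bit7=1 (all 1) -> maybe => FALSE POSITIVE
query gnu: checks bit1=1, bit2=1, bit7=1 (all 1) -> maybe => FALSE POSITIVE
query koi: checks bit5=1, bit6=1, bit10=1 (all 1) -> maybe => FALSE POSITIVE
False positives (alphabetical): eel gnu koi

Answer: eel gnu koi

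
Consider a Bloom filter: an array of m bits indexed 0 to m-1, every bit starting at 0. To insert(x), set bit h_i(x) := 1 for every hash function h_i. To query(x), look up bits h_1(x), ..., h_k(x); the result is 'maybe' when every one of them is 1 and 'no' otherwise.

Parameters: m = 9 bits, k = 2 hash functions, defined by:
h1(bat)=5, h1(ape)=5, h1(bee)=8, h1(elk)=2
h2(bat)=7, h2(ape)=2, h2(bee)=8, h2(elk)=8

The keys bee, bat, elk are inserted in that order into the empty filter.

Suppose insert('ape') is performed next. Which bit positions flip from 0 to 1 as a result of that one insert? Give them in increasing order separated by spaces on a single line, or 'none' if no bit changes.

Start: bits=000000000
After insert 'bee': sets bits 8 -> bits=000000001
After insert 'bat': sets bits 5 7 -> bits=000001011
After insert 'elk': sets bits 2 8 -> bits=001001011
insert 'ape' would touch bits 2 5; currently bit2=1, bit5=1
Bits that are 0 among those (would change 0->1): none

Answer: none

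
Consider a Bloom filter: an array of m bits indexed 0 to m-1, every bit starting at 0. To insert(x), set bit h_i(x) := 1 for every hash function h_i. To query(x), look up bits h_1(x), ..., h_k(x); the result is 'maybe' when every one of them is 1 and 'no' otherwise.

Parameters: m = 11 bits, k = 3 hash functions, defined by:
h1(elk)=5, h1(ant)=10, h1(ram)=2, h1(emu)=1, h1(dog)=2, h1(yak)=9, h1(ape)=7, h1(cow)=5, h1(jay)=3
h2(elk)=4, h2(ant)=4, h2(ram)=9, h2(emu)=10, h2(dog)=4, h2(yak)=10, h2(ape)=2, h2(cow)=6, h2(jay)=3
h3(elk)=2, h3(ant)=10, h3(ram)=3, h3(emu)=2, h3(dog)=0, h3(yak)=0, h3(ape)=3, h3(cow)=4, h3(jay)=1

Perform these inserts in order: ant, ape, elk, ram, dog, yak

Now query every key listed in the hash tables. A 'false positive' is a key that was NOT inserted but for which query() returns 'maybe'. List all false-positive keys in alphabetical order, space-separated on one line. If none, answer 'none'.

Start: bits=00000000000
After insert 'ant': sets bits 4 10 -> bits=00001000001
After insert 'ape': sets bits 2 3 7 -> bits=00111001001
After insert 'elk': sets bits 2 4 5 -> bits=00111101001
After insert 'ram': sets bits 2 3 9 -> bits=00111101011
After insert 'dog': sets bits 0 2 4 -> bits=10111101011
After insert 'yak': sets bits 0 9 10 -> bits=10111101011
Not inserted: cow emu jay — query each against bits=10111101011:
query cow: checks bit4=1, bit5=1, bit6=0 (has a 0) -> no => not a false positive
query emu: checks bit1=0, bit2=1, bit10=1 (has a 0) -> no => not a false positive
query jay: checks bit1=0, bit3=1 (has a 0) -> no => not a false positive
False positives (alphabetical): none

Answer: none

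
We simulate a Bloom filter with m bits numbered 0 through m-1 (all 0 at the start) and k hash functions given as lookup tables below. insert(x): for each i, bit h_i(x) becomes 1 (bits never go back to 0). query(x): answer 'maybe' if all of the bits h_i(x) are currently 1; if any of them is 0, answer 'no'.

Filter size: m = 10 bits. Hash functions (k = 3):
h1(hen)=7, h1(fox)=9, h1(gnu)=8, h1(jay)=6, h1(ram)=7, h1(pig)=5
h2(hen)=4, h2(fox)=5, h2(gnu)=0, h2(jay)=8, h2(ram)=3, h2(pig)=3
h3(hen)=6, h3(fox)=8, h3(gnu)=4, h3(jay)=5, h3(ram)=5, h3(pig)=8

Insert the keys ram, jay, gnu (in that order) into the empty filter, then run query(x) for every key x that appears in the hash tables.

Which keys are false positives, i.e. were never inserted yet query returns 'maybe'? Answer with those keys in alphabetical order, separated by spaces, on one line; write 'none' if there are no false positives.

Answer: hen pig

Derivation:
Start: bits=0000000000
After insert 'ram': sets bits 3 5 7 -> bits=0001010100
After insert 'jay': sets bits 5 6 8 -> bits=0001011110
After insert 'gnu': sets bits 0 4 8 -> bits=1001111110
Not inserted: fox hen pig — query each against bits=1001111110:
query fox: checks bit5=1, bit8=1, bit9=0 (has a 0) -> no => not a false positive
query hen: checks bit4=1, bit6=1, bit7=1 (all 1) -> maybe => FALSE POSITIVE
query pig: checks bit3=1, bit5=1, bit8=1 (all 1) -> maybe => FALSE POSITIVE
False positives (alphabetical): hen pig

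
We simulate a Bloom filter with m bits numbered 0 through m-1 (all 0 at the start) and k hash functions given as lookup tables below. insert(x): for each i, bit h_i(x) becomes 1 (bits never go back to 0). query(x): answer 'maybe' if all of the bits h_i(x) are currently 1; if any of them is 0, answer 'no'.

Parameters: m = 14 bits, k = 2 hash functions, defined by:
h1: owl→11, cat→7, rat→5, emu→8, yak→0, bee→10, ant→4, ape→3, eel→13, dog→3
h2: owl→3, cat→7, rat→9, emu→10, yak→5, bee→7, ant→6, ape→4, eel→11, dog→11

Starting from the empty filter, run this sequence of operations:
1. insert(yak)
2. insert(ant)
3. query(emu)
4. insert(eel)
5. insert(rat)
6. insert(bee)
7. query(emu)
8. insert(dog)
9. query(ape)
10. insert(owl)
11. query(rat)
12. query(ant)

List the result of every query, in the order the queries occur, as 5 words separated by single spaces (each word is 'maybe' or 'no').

Start: bits=00000000000000
Op 1: insert yak -> sets bits 0 5 -> bits=10000100000000
Op 2: insert ant -> sets bits 4 6 -> bits=10001110000000
Op 3: query emu -> checks bit8=0, bit10=0 (has a 0) -> no
Op 4: insert eel -> sets bits 11 13 -> bits=10001110000101
Op 5: insert rat -> sets bits 5 9 -> bits=10001110010101
Op 6: insert bee -> sets bits 7 10 -> bits=10001111011101
Op 7: query emu -> checks bit8=0, bit10=1 (has a 0) -> no
Op 8: insert dog -> sets bits 3 11 -> bits=10011111011101
Op 9: query ape -> checks bit3=1, bit4=1 (all 1) -> maybe
Op 10: insert owl -> sets bits 3 11 -> bits=10011111011101
Op 11: query rat -> checks bit5=1, bit9=1 (all 1) -> maybe
Op 12: query ant -> checks bit4=1, bit6=1 (all 1) -> maybe
Query results in order: no no maybe maybe maybe

Answer: no no maybe maybe maybe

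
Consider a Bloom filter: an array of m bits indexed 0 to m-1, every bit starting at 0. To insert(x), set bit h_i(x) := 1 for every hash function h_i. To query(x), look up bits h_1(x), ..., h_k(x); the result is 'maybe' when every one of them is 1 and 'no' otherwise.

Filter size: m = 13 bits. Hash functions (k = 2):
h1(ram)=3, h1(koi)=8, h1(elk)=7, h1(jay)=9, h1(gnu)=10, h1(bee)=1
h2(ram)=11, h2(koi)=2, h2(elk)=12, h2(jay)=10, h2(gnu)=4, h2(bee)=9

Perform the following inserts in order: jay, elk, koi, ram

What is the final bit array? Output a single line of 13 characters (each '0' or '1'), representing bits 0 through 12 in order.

Answer: 0011000111111

Derivation:
Start: bits=0000000000000
After insert 'jay': sets bits 9 10 -> bits=0000000001100
After insert 'elk': sets bits 7 12 -> bits=0000000101101
After insert 'koi': sets bits 2 8 -> bits=0010000111101
After insert 'ram': sets bits 3 11 -> bits=0011000111111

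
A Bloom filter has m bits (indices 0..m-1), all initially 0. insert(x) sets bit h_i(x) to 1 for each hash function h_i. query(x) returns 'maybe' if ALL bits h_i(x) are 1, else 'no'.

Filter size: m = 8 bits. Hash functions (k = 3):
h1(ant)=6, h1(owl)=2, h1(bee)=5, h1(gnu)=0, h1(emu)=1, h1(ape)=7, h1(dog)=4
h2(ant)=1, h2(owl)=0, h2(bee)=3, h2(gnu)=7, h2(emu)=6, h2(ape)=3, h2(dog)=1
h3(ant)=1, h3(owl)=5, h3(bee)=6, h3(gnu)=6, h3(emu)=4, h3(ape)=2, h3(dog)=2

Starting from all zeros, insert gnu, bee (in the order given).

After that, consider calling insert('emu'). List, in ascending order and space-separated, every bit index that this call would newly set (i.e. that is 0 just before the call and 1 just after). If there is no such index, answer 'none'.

Start: bits=00000000
After insert 'gnu': sets bits 0 6 7 -> bits=10000011
After insert 'bee': sets bits 3 5 6 -> bits=10010111
insert 'emu' would touch bits 1 4 6; currently bit1=0, bit4=0, bit6=1
Bits that are 0 among those (would change 0->1): 1 4

Answer: 1 4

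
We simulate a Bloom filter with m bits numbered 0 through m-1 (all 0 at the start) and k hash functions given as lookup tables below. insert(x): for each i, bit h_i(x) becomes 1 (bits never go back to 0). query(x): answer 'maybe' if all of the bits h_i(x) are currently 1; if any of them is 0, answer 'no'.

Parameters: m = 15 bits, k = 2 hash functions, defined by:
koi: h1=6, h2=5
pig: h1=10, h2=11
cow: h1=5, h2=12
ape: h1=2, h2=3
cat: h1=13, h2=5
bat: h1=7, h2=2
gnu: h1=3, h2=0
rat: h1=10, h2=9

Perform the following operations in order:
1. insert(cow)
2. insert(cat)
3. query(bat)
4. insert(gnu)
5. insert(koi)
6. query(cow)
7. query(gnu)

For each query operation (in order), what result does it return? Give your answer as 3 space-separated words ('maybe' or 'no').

Start: bits=000000000000000
Op 1: insert cow -> sets bits 5 12 -> bits=000001000000100
Op 2: insert cat -> sets bits 5 13 -> bits=000001000000110
Op 3: query bat -> checks bit2=0, bit7=0 (has a 0) -> no
Op 4: insert gnu -> sets bits 0 3 -> bits=100101000000110
Op 5: insert koi -> sets bits 5 6 -> bits=100101100000110
Op 6: query cow -> checks bit5=1, bit12=1 (all 1) -> maybe
Op 7: query gnu -> checks bit0=1, bit3=1 (all 1) -> maybe
Query results in order: no maybe maybe

Answer: no maybe maybe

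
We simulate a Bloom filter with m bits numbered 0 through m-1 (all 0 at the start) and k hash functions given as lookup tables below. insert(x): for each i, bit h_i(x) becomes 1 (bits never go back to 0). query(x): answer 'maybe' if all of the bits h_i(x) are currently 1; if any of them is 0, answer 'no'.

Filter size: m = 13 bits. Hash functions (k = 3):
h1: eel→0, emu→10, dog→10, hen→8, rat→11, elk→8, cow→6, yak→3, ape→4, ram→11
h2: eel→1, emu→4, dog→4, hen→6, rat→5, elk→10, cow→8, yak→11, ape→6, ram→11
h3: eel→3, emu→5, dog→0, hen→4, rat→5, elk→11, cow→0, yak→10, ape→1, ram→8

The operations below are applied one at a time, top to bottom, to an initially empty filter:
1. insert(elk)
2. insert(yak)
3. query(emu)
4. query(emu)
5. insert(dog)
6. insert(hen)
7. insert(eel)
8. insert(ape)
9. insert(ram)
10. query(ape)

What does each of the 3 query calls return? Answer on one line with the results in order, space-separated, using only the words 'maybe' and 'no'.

Start: bits=0000000000000
Op 1: insert elk -> sets bits 8 10 11 -> bits=0000000010110
Op 2: insert yak -> sets bits 3 10 11 -> bits=0001000010110
Op 3: query emu -> checks bit4=0, bit5=0, bit10=1 (has a 0) -> no
Op 4: query emu -> checks bit4=0, bit5=0, bit10=1 (has a 0) -> no
Op 5: insert dog -> sets bits 0 4 10 -> bits=1001100010110
Op 6: insert hen -> sets bits 4 6 8 -> bits=1001101010110
Op 7: insert eel -> sets bits 0 1 3 -> bits=1101101010110
Op 8: insert ape -> sets bits 1 4 6 -> bits=1101101010110
Op 9: insert ram -> sets bits 8 11 -> bits=1101101010110
Op 10: query ape -> checks bit1=1, bit4=1, bit6=1 (all 1) -> maybe
Query results in order: no no maybe

Answer: no no maybe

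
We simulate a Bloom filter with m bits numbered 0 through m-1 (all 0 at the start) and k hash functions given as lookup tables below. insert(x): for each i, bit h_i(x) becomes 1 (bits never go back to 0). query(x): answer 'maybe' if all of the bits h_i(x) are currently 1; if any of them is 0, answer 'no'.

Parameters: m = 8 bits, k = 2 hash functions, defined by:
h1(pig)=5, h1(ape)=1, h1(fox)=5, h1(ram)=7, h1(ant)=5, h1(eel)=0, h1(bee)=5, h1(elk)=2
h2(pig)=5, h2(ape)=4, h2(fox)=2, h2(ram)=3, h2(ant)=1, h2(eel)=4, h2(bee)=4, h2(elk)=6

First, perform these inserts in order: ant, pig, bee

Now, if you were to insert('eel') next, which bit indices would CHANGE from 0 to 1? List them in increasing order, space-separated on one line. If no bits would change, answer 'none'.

Answer: 0

Derivation:
Start: bits=00000000
After insert 'ant': sets bits 1 5 -> bits=01000100
After insert 'pig': sets bits 5 -> bits=01000100
After insert 'bee': sets bits 4 5 -> bits=01001100
insert 'eel' would touch bits 0 4; currently bit0=0, bit4=1
Bits that are 0 among those (would change 0->1): 0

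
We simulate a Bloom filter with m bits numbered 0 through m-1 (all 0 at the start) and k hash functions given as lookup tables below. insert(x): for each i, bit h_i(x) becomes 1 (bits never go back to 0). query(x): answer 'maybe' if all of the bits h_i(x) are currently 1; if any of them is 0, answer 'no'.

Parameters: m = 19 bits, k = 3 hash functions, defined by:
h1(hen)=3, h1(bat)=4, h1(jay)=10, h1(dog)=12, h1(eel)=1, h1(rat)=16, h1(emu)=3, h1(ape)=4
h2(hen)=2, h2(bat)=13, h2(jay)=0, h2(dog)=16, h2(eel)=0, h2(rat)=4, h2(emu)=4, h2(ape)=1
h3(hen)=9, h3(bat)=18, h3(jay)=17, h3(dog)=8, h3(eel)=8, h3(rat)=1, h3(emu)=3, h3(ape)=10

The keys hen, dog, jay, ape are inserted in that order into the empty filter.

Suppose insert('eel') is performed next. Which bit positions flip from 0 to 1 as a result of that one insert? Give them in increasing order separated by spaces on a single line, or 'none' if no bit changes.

Answer: none

Derivation:
Start: bits=0000000000000000000
After insert 'hen': sets bits 2 3 9 -> bits=0011000001000000000
After insert 'dog': sets bits 8 12 16 -> bits=0011000011001000100
After insert 'jay': sets bits 0 10 17 -> bits=1011000011101000110
After insert 'ape': sets bits 1 4 10 -> bits=1111100011101000110
insert 'eel' would touch bits 0 1 8; currently bit0=1, bit1=1, bit8=1
Bits that are 0 among those (would change 0->1): none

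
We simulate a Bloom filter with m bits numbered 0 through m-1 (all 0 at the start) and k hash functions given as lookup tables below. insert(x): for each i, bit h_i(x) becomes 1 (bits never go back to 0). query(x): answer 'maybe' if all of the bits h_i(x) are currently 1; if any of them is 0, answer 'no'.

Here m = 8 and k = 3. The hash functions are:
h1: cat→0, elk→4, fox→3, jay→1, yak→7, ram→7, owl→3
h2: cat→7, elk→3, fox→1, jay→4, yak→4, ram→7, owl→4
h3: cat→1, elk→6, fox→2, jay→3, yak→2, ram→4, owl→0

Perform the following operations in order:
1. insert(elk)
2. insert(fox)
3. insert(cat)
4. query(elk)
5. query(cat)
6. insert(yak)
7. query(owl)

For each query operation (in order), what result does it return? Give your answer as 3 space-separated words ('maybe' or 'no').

Start: bits=00000000
Op 1: insert elk -> sets bits 3 4 6 -> bits=00011010
Op 2: insert fox -> sets bits 1 2 3 -> bits=01111010
Op 3: insert cat -> sets bits 0 1 7 -> bits=11111011
Op 4: query elk -> checks bit3=1, bit4=1, bit6=1 (all 1) -> maybe
Op 5: query cat -> checks bit0=1, bit1=1, bit7=1 (all 1) -> maybe
Op 6: insert yak -> sets bits 2 4 7 -> bits=11111011
Op 7: query owl -> checks bit0=1, bit3=1, bit4=1 (all 1) -> maybe
Query results in order: maybe maybe maybe

Answer: maybe maybe maybe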